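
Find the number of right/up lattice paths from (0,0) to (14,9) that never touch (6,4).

Total paths to (14,9): C(23,9) = 817190.
Paths through (6,4): C(10,4) x C(13,5) = 270270.
Avoiding (6,4): 817190 - 270270.

Final answer: 546920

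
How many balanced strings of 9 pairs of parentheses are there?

The structures are counted by the Catalan number C_n. Here n = 9 (pairs).
Using C_0 = 1 and C_(k+1) = C_k x 2(2k+1)/(k+2), build up term by term: C_1=1, C_2=2, C_3=5, C_4=14, C_5=42, C_6=132, C_7=429, C_8=1430, C_9=4862.

Final answer: C_{9} = 4862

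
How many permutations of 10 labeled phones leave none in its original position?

Derangements satisfy D(n) = (n-1)(D(n-1) + D(n-2)), starting from D(0)=1, D(1)=0.
D(2) = 1 x (0 + 1) = 1
D(3) = 2 x (1 + 0) = 2
D(4) = 3 x (2 + 1) = 9
D(5) = 4 x (9 + 2) = 44
D(6) = 5 x (44 + 9) = 265
D(7) = 6 x (265 + 44) = 1854
D(8) = 7 x (1854 + 265) = 14833
D(9) = 8 x (14833 + 1854) = 133496
D(10) = 9 x (D(9) + D(8)) = 9 x (133496 + 14833)

Final answer: D(10) = 1334961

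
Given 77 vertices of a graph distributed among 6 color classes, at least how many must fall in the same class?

By pigeonhole with 77 objects and 6 categories: ceiling(77/6).

Final answer: 13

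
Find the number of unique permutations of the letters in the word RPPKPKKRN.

Letters (K:3, N:1, P:3, R:2). Total letters: 9.
Permutations = 9!/(3! x 3! x 2!).

Final answer: 5040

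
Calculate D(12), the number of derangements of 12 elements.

Use the recurrence D(n) = (n-1)(D(n-1) + D(n-2)) with D(0)=1, D(1)=0.
Building up: D(2)=1, D(3)=2, D(4)=9, D(5)=44, D(6)=265, D(7)=1854, D(8)=14833, D(9)=133496, D(10)=1334961, D(11)=14684570.
D(12) = 11 x (D(11) + D(10)) = 11 x (14684570 + 1334961).

Final answer: D(12) = 176214841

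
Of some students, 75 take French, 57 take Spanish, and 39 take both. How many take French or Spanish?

|A union B| = |A| + |B| - |A intersect B| = 75 + 57 - 39.

Final answer: 93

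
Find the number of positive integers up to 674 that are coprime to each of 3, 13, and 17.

|div by 3|=224, |div by 13|=51, |div by 17|=39.
|div by 3&13|=17, |div by 3&17|=13, |div by 13&17|=3, |div by all|=1.
By inclusion-exclusion, divisible by at least one: 224+51+39-17-13-3+1 = 282.
Not divisible by any: 674 - 282.

Final answer: 392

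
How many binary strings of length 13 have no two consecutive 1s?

Classify by the final bit: ...0 gives a(n-1) strings, ...01 gives a(n-2) strings. Thus a(n) = a(n-1) + a(n-2) with a(1)=2, a(2)=3.
Iterating the recurrence: a(1)=2, a(2)=3, a(3)=5, a(4)=8, a(5)=13, a(6)=21, a(7)=34, a(8)=55, a(9)=89, a(10)=144, a(11)=233, a(12)=377, a(13)=610.

Final answer: 610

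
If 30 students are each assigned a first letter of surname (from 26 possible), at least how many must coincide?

There are 26 possible values for first letter of surname. With 30 students and 26 categories, by pigeonhole: ceiling(30/26).

Final answer: 2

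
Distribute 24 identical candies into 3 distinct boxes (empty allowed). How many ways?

Stars and bars: C(n+k-1, k-1) = C(26,2).

Final answer: C(26,2) = 325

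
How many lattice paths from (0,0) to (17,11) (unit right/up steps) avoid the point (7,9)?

Total paths to (17,11): C(28,11) = 21474180.
Paths through (7,9): C(16,9) x C(12,2) = 755040.
Avoiding (7,9): 21474180 - 755040.

Final answer: 20719140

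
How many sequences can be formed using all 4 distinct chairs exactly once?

The number of ways to arrange 4 distinct objects is 4!.

Final answer: 4! = 24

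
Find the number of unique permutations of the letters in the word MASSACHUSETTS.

Letters (A:2, C:1, E:1, H:1, M:1, S:4, T:2, U:1). Total letters: 13.
Permutations = 13!/(4! x 2! x 2!).

Final answer: 64864800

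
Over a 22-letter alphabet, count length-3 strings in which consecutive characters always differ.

First character: 22 choices. Each subsequent: 21 choices (must differ from the previous one).
Total: 22 x 21^2.

Final answer: 22 x 21^{2} = 9702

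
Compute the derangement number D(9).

Derangements satisfy D(n) = (n-1)(D(n-1) + D(n-2)), starting from D(0)=1, D(1)=0.
D(2) = 1 x (0 + 1) = 1
D(3) = 2 x (1 + 0) = 2
D(4) = 3 x (2 + 1) = 9
D(5) = 4 x (9 + 2) = 44
D(6) = 5 x (44 + 9) = 265
D(7) = 6 x (265 + 44) = 1854
D(8) = 7 x (1854 + 265) = 14833
D(9) = 8 x (D(8) + D(7)) = 8 x (14833 + 1854)

Final answer: D(9) = 133496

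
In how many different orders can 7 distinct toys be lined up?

The number of ways to arrange 7 distinct objects is 7!.

Final answer: 7! = 5040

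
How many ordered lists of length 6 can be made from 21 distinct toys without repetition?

P(21,6) = 21!/(21-6)! = 21!/15!.

Final answer: P(21,6) = 39070080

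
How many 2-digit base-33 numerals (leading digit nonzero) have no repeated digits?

The leading digit has 32 choices (anything but zero); the next has 32 (anything but the first), then 31, and so on, one fewer each time.
Total: 32 x 32.

Final answer: 1024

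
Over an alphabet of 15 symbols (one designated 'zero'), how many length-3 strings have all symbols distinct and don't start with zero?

First digit: 14 (nonzero). Second: 14 (not first). Third: 13, etc.
Total: 14 x 14 x 13.

Final answer: 2548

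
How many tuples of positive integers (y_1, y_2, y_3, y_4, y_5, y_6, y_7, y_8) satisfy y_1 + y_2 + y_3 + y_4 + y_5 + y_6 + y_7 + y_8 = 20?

Substitute y'_i = y_i - 1 (so y'_i >= 0). Then sum y'_i = 20 - 8 = 12.
Stars and bars: C(12+8-1, 8-1) = C(19,7).

Final answer: C(19,7) = 50388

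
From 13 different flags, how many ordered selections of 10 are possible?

P(13,10) = 13!/(13-10)! = 13!/3!.

Final answer: P(13,10) = 1037836800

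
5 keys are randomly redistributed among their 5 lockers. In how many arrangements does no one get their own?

D(n) = (n-1)(D(n-1) + D(n-2)), D(0)=1, D(1)=0.
D(2) = 1 x (0 + 1) = 1
D(3) = 2 x (1 + 0) = 2
D(4) = 3 x (2 + 1) = 9
D(5) = 4 x (D(4) + D(3)) = 4 x (9 + 2)

Final answer: D(5) = 44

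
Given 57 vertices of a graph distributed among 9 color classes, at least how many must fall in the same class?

By pigeonhole with 57 objects and 9 categories: ceiling(57/9).

Final answer: 7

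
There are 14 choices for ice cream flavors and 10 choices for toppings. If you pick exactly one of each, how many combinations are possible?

By the multiplication principle: 14 x 10.

Final answer: 140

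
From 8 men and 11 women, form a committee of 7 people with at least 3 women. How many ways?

Sum over valid woman counts:
C(11,3)C(8,4) = 11550
C(11,4)C(8,3) = 18480
C(11,5)C(8,2) = 12936
C(11,6)C(8,1) = 3696
C(11,7)C(8,0) = 330
Total: 11550 + 18480 + 12936 + 3696 + 330.

Final answer: 46992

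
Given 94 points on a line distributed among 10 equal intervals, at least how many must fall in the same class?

By pigeonhole with 94 objects and 10 categories: ceiling(94/10).

Final answer: 10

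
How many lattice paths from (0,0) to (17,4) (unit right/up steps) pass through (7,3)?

Paths (0,0)->(7,3): C(10,3) = 120.
Paths (7,3)->(17,4): C(11,1) = 11.
By multiplication principle: 120 x 11.

Final answer: 1320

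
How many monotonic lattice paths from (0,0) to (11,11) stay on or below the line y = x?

Total monotonic paths to (11,11): C(22,11) = 705432.
A path is bad iff it touches y = x + 1; reflecting its initial segment maps bad paths bijectively onto all paths to (10,12), of which there are C(22,12) = 646646.
Valid Dyck paths: 705432 - 646646.
(This is the Catalan number C_{11}.)

Final answer: C_{11} = 58786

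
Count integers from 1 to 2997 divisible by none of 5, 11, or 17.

|div by 5|=599, |div by 11|=272, |div by 17|=176.
|div by 5&11|=54, |div by 5&17|=35, |div by 11&17|=16, |div by all|=3.
By inclusion-exclusion, divisible by at least one: 599+272+176-54-35-16+3 = 945.
Not divisible by any: 2997 - 945.

Final answer: 2052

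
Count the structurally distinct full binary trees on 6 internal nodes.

This is counted by the nth Catalan number C_n. Here n = 6.
C_n = (2n)!/(n!(n+1)!), so C_{6} = 12!/(6! x 7!) = C(12,6)/7 = 924/7.

Final answer: C_{6} = 132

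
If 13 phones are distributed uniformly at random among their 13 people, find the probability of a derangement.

Derangements satisfy D(n) = (n-1)(D(n-1) + D(n-2)), starting from D(0)=1, D(1)=0.
Building up: D(2)=1, D(3)=2, D(4)=9, D(5)=44, D(6)=265, D(7)=1854, D(8)=14833, D(9)=133496, D(10)=1334961, D(11)=14684570, D(12)=176214841, D(13)=2290792932.
Total arrangements: 13! = 6227020800.
Probability = D(13)/13! = 63633137/172972800.

Final answer: D(13)/13! = 2290792932/6227020800 = 0.367879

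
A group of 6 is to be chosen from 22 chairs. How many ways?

C(22,6) = 22!/(6! x 16!).

Final answer: \binom{22}{6} = 74613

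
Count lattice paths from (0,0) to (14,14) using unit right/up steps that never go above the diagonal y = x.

Total monotonic paths to (14,14): C(28,14) = 40116600.
By the reflection principle, paths that go above the diagonal number C(28,15) = 37442160.
Valid Dyck paths: 40116600 - 37442160.
(Check: C(28,14) - C(28,15) = C(28,14)/15, the Catalan number C_{14}.)

Final answer: C_{14} = 2674440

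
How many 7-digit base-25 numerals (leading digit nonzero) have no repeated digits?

First digit: 24 (nonzero). Second: 24 (not first). Third: 23, etc.
Total: 24 x 24 x 23 x 22 x 21 x 20 x 19.

Final answer: 2325818880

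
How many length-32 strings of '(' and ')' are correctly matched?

This is a standard Catalan-number count: the answer is C_n. Here n = 16 (pairs).
C_n = C(2n,n)/(n+1), so C_{16} = C(32,16)/17 = 601080390/17.

Final answer: C_{16} = 35357670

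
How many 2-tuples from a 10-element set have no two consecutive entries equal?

First character: 10 choices. Each subsequent: 9 choices (must differ from the previous one).
Total: 10 x 9^1.

Final answer: 10 x 9^{1} = 90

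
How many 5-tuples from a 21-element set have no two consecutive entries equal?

First character: 21 choices. Each subsequent: 20 choices (must differ from the previous one).
Total: 21 x 20^4.

Final answer: 21 x 20^{4} = 3360000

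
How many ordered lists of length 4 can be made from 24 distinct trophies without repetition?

P(24,4) = 24!/(24-4)! = 24!/20!.

Final answer: P(24,4) = 255024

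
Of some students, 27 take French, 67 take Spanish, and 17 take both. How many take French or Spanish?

|A union B| = |A| + |B| - |A intersect B| = 27 + 67 - 17.

Final answer: 77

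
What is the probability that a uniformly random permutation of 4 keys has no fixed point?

D(n) = (n-1)(D(n-1) + D(n-2)), D(0)=1, D(1)=0.
Building up: D(2)=1, D(3)=2, D(4)=9.
Total arrangements: 4! = 24.
Probability = D(4)/4! = 3/8.

Final answer: D(4)/4! = 9/24 = 0.375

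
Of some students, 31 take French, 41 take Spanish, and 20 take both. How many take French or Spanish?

|A union B| = |A| + |B| - |A intersect B| = 31 + 41 - 20.

Final answer: 52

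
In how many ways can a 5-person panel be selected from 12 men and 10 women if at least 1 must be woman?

Sum over valid woman counts:
C(10,1)C(12,4) = 4950
C(10,2)C(12,3) = 9900
C(10,3)C(12,2) = 7920
C(10,4)C(12,1) = 2520
C(10,5)C(12,0) = 252
Total: 4950 + 9900 + 7920 + 2520 + 252.

Final answer: 25542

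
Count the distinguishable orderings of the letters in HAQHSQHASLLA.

Letters (A:3, H:3, L:2, Q:2, S:2). Total letters: 12.
Permutations = 12!/(3! x 3! x 2! x 2! x 2!).

Final answer: 1663200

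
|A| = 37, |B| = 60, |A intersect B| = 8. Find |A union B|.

|A union B| = |A| + |B| - |A intersect B| = 37 + 60 - 8.

Final answer: 89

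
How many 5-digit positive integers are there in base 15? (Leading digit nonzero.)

Leading digit: 14 options (nonzero). Other 4 digit(s): 15 options each.
Total: 14 x 15^4.

Final answer: 708750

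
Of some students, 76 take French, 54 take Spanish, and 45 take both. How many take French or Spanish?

|A union B| = |A| + |B| - |A intersect B| = 76 + 54 - 45.

Final answer: 85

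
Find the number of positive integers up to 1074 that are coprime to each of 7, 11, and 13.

|div by 7|=153, |div by 11|=97, |div by 13|=82.
|div by 7&11|=13, |div by 7&13|=11, |div by 11&13|=7, |div by all|=1.
By inclusion-exclusion, divisible by at least one: 153+97+82-13-11-7+1 = 302.
Not divisible by any: 1074 - 302.

Final answer: 772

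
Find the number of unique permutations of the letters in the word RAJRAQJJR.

Letters (A:2, J:3, Q:1, R:3). Total letters: 9.
Permutations = 9!/(3! x 3! x 2!).

Final answer: 5040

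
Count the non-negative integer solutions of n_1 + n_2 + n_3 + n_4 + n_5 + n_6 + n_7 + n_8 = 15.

Stars and bars with 15 stars and 7 bars:
C(15+8-1, 8-1) = C(22,7).

Final answer: C(22,7) = 170544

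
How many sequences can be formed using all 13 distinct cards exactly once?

The number of ways to arrange 13 distinct objects is 13!.

Final answer: 13! = 6227020800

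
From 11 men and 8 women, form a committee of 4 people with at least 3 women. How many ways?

Sum over valid woman counts:
C(8,3)C(11,1) = 616
C(8,4)C(11,0) = 70
Total: 616 + 70.

Final answer: 686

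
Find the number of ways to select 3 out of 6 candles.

C(6,3) = 6!/(3! x (6-3)!).

Final answer: C(6,3) = 20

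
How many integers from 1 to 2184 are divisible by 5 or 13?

Multiples of 5: 436. Multiples of 13: 168. Of both (lcm=65): 33.
By inclusion-exclusion: 436 + 168 - 33.

Final answer: 571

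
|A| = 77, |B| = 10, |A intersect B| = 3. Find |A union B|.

|A union B| = |A| + |B| - |A intersect B| = 77 + 10 - 3.

Final answer: 84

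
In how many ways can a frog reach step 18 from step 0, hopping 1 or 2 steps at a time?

Let f(n) be the number of climbs. Removing the last move (1 or 2 steps) gives f(n) = f(n-1) + f(n-2); base cases f(1)=1, f(2)=2.
Iterating the recurrence: f(1)=1, f(2)=2, f(3)=3, f(4)=5, f(5)=8, f(6)=13, f(7)=21, f(8)=34, f(9)=55, f(10)=89, f(11)=144, f(12)=233, f(13)=377, f(14)=610, f(15)=987, f(16)=1597, f(17)=2584, f(18)=4181.

Final answer: 4181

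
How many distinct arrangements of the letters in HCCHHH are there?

Letters (C:2, H:4). Total letters: 6.
Permutations = 6!/(4! x 2!).

Final answer: 15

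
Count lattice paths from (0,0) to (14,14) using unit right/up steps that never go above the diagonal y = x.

Total monotonic paths to (14,14): C(28,14) = 40116600.
A path is bad iff it touches y = x + 1; reflecting its initial segment maps bad paths bijectively onto all paths to (13,15), of which there are C(28,15) = 37442160.
Valid Dyck paths: 40116600 - 37442160.
(These counts are the Catalan numbers.)

Final answer: C_{14} = 2674440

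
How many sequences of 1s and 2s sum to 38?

Let f(n) be the number of climbs. Removing the last move (1 or 2 steps) gives f(n) = f(n-1) + f(n-2); base cases f(1)=1, f(2)=2.
Computing successive values: f(1)=1, f(2)=2, f(3)=3, f(4)=5, f(5)=8, f(6)=13, f(7)=21, f(8)=34, f(9)=55, f(10)=89, f(11)=144, f(12)=233, f(13)=377, f(14)=610, f(15)=987, f(16)=1597, f(17)=2584, f(18)=4181, f(19)=6765, f(20)=10946, f(21)=17711, f(22)=28657, f(23)=46368, f(24)=75025, f(25)=121393, f(26)=196418, f(27)=317811, f(28)=514229, f(29)=832040, f(30)=1346269, f(31)=2178309, f(32)=3524578, f(33)=5702887, f(34)=9227465, f(35)=14930352, f(36)=24157817, f(37)=39088169, f(38)=63245986.

Final answer: 63245986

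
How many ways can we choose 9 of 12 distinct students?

C(12,9) = 12!/(9! x 3!).

Final answer: \binom{12}{9} = 220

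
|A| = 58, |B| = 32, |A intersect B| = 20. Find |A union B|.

|A union B| = |A| + |B| - |A intersect B| = 58 + 32 - 20.

Final answer: 70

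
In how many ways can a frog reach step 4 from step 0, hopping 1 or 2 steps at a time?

Let f(n) count the ways. The last step is size 1 or 2, so f(n) = f(n-1) + f(n-2) with f(1)=1, f(2)=2.
Iterating the recurrence: f(1)=1, f(2)=2, f(3)=3, f(4)=5.

Final answer: 5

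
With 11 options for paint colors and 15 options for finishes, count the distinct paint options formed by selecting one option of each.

By the multiplication principle: 11 x 15.

Final answer: 165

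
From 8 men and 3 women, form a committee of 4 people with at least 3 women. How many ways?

Sum over valid woman counts:
C(3,3)C(8,1).

Final answer: 8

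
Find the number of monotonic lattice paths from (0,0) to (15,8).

Each path has 15 right steps and 8 up steps in some order (23 steps total).
Choose which 8 of the 23 steps are up: C(23,8).

Final answer: C(23,8) = 490314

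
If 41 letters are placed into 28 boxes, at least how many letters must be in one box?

By the pigeonhole principle: ceiling(41/28).

Final answer: 2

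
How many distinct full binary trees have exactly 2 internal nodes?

This is a standard Catalan-number count: the answer is C_n. Here n = 2.
C_n = C(2n,n) - C(2n,n+1), so C_{2} = C(4,2) - C(4,3) = 6 - 4.

Final answer: C_{2} = 2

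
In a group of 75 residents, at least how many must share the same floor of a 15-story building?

There are 15 possible values for floor of a 15-story building. With 75 residents and 15 categories, by pigeonhole: ceiling(75/15).

Final answer: 5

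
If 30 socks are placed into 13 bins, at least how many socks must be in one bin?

By the pigeonhole principle: ceiling(30/13).

Final answer: 3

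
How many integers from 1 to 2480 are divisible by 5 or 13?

Multiples of 5: 496. Multiples of 13: 190. Of both (lcm=65): 38.
By inclusion-exclusion: 496 + 190 - 38.

Final answer: 648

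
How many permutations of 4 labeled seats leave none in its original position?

D(n) = (n-1)(D(n-1) + D(n-2)), D(0)=1, D(1)=0.
D(2) = 1 x (0 + 1) = 1
D(3) = 2 x (1 + 0) = 2
D(4) = 3 x (D(3) + D(2)) = 3 x (2 + 1)

Final answer: D(4) = 9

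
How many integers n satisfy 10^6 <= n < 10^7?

First digit: 9 choices (1-9). Each of the remaining 6 digits: 10 choices.
Total: 9 x 10^6.

Final answer: 9000000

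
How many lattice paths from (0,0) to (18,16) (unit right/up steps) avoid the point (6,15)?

Total paths to (18,16): C(34,16) = 2203961430.
Paths through (6,15): C(21,15) x C(13,1) = 705432.
Avoiding (6,15): 2203961430 - 705432.

Final answer: 2203255998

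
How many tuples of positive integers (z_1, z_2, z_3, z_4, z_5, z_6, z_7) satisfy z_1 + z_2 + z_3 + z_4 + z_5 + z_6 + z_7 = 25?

Substitute z'_i = z_i - 1 (so z'_i >= 0). Then sum z'_i = 25 - 7 = 18.
Stars and bars: C(18+7-1, 7-1) = C(24,6).

Final answer: C(24,6) = 134596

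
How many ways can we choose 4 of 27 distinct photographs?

C(27,4) = 27!/(4! x 23!).

Final answer: \binom{27}{4} = 17550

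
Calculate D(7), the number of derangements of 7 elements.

Use the recurrence D(n) = (n-1)(D(n-1) + D(n-2)) with D(0)=1, D(1)=0.
D(2) = 1 x (0 + 1) = 1
D(3) = 2 x (1 + 0) = 2
D(4) = 3 x (2 + 1) = 9
D(5) = 4 x (9 + 2) = 44
D(6) = 5 x (44 + 9) = 265
D(7) = 6 x (D(6) + D(5)) = 6 x (265 + 44)

Final answer: D(7) = 1854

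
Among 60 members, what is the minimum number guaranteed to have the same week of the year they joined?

There are 52 possible values for week of the year they joined. With 60 members and 52 categories, by pigeonhole: ceiling(60/52).

Final answer: 2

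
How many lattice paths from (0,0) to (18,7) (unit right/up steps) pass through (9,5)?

Paths (0,0)->(9,5): C(14,5) = 2002.
Paths (9,5)->(18,7): C(11,2) = 55.
By multiplication principle: 2002 x 55.

Final answer: 110110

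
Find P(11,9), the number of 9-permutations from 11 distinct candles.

P(11,9) = 11!/(11-9)! = 11!/2!.

Final answer: P(11,9) = 19958400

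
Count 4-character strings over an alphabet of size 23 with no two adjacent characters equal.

Let g(n) count such strings. g(1) = 23, and each valid string of length n-1 extends in 22 ways (any symbol but the last), so g(n) = 22 g(n-1).
Total: g(4) = 23 x 22^3.

Final answer: 23 x 22^{3} = 244904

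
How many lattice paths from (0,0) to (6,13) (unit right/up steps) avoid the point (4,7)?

Total paths to (6,13): C(19,13) = 27132.
Paths through (4,7): C(11,7) x C(8,6) = 9240.
Avoiding (4,7): 27132 - 9240.

Final answer: 17892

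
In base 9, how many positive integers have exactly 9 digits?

These are the integers in [9^8, 9^9), so the count is 9^9 - 9^8 = 8 x 9^8.

Final answer: 344373768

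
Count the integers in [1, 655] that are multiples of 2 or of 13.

Multiples of 2: 327. Multiples of 13: 50. Of both (lcm=26): 25.
By inclusion-exclusion: 327 + 50 - 25.

Final answer: 352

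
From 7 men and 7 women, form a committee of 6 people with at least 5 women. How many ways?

Sum over valid woman counts:
C(7,5)C(7,1) = 147
C(7,6)C(7,0) = 7
Total: 147 + 7.

Final answer: 154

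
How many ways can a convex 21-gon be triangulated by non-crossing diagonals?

This is a standard Catalan-number count: the answer is C_n. Here n = 21 - 2 = 19.
C_n = C(2n,n) - C(2n,n+1), so C_{19} = C(38,19) - C(38,20) = 35345263800 - 33578000610.

Final answer: C_{19} = 1767263190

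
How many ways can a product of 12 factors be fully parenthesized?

This is counted by the nth Catalan number C_n. Here n = 12 - 1 = 11.
C_n = (2n)!/(n!(n+1)!), so C_{11} = 22!/(11! x 12!) = C(22,11)/12 = 705432/12.

Final answer: C_{11} = 58786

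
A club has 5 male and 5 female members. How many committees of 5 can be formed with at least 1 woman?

Sum over valid woman counts:
C(5,1)C(5,4) = 25
C(5,2)C(5,3) = 100
C(5,3)C(5,2) = 100
C(5,4)C(5,1) = 25
C(5,5)C(5,0) = 1
Total: 25 + 100 + 100 + 25 + 1.

Final answer: 251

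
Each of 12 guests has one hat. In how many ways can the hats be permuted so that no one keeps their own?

D(n) = (n-1)(D(n-1) + D(n-2)), D(0)=1, D(1)=0.
D(2) = 1 x (0 + 1) = 1
D(3) = 2 x (1 + 0) = 2
D(4) = 3 x (2 + 1) = 9
D(5) = 4 x (9 + 2) = 44
D(6) = 5 x (44 + 9) = 265
D(7) = 6 x (265 + 44) = 1854
D(8) = 7 x (1854 + 265) = 14833
D(9) = 8 x (14833 + 1854) = 133496
D(10) = 9 x (133496 + 14833) = 1334961
D(11) = 10 x (1334961 + 133496) = 14684570
D(12) = 11 x (D(11) + D(10)) = 11 x (14684570 + 1334961)

Final answer: D(12) = 176214841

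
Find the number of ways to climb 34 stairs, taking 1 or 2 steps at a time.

Let f(n) be the number of climbs. Removing the last move (1 or 2 steps) gives f(n) = f(n-1) + f(n-2); base cases f(1)=1, f(2)=2.
Iterating the recurrence: f(1)=1, f(2)=2, f(3)=3, f(4)=5, f(5)=8, f(6)=13, f(7)=21, f(8)=34, f(9)=55, f(10)=89, f(11)=144, f(12)=233, f(13)=377, f(14)=610, f(15)=987, f(16)=1597, f(17)=2584, f(18)=4181, f(19)=6765, f(20)=10946, f(21)=17711, f(22)=28657, f(23)=46368, f(24)=75025, f(25)=121393, f(26)=196418, f(27)=317811, f(28)=514229, f(29)=832040, f(30)=1346269, f(31)=2178309, f(32)=3524578, f(33)=5702887, f(34)=9227465.

Final answer: 9227465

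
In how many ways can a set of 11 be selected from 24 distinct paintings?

C(24,11) = 24!/(11! x 13!).

Final answer: \binom{24}{11} = 2496144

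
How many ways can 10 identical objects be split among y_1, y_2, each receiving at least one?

Substitute y'_i = y_i - 1 (so y'_i >= 0). Then sum y'_i = 10 - 2 = 8.
Stars and bars: C(8+2-1, 2-1) = C(9,1).

Final answer: C(9,1) = 9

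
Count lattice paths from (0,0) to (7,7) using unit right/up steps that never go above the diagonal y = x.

Total monotonic paths to (7,7): C(14,7) = 3432.
Reflecting each bad path at its first crossing gives a bijection with paths to (6,8): C(14,8) = 3003.
Valid Dyck paths: 3432 - 3003.
(Equivalently, C_{7} = C(14,7)/8 = 3432/8.)

Final answer: C_{7} = 429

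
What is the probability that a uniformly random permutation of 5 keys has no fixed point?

D(n) = (n-1)(D(n-1) + D(n-2)), D(0)=1, D(1)=0.
Building up: D(2)=1, D(3)=2, D(4)=9, D(5)=44.
Total arrangements: 5! = 120.
Probability = D(5)/5! = 11/30.

Final answer: D(5)/5! = 44/120 = 0.366667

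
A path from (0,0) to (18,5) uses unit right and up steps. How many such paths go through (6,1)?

Paths (0,0)->(6,1): C(7,1) = 7.
Paths (6,1)->(18,5): C(16,4) = 1820.
By multiplication principle: 7 x 1820.

Final answer: 12740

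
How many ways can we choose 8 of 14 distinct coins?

C(14,8) = 14!/(8! x 6!).

Final answer: \binom{14}{8} = 3003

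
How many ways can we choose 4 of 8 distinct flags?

C(8,4) = 8!/(4! x (8-4)!).

Final answer: C(8,4) = 70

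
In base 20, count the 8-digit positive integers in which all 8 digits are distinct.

The leading digit has 19 choices (anything but zero); the next has 19 (anything but the first), then 18, and so on, one fewer each time.
Total: 19 x 19 x 18 x 17 x 16 x 15 x 14 x 13.

Final answer: 4825154880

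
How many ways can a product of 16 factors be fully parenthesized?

The structures are counted by the Catalan number C_n. Here n = 16 - 1 = 15.
C_n = C(2n,n)/(n+1), so C_{15} = C(30,15)/16 = 155117520/16.

Final answer: C_{15} = 9694845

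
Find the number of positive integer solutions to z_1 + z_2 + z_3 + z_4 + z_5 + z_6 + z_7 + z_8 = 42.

Substitute z'_i = z_i - 1 (so z'_i >= 0). Then sum z'_i = 42 - 8 = 34.
Stars and bars: C(34+8-1, 8-1) = C(41,7).

Final answer: C(41,7) = 22481940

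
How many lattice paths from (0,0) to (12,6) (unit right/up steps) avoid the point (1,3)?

Total paths to (12,6): C(18,6) = 18564.
Paths through (1,3): C(4,3) x C(14,3) = 1456.
Avoiding (1,3): 18564 - 1456.

Final answer: 17108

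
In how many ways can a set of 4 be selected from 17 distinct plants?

C(17,4) = 17!/(4! x (17-4)!).

Final answer: C(17,4) = 2380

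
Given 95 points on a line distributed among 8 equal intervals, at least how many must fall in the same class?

By pigeonhole with 95 objects and 8 categories: ceiling(95/8).

Final answer: 12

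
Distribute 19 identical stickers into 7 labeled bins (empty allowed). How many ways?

Stars and bars: C(n+k-1, k-1) = C(25,6).

Final answer: C(25,6) = 177100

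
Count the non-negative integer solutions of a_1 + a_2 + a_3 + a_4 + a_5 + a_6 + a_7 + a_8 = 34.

Stars and bars with 34 stars and 7 bars:
C(34+8-1, 8-1) = C(41,7).

Final answer: C(41,7) = 22481940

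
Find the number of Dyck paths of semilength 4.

Total monotonic paths to (4,4): C(8,4) = 70.
By the reflection principle, paths that go above the diagonal number C(8,5) = 56.
Valid Dyck paths: 70 - 56.
(Equivalently, C_{4} = C(8,4)/5 = 70/5.)

Final answer: C_{4} = 14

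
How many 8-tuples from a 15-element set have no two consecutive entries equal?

Let g(n) count such strings. g(1) = 15, and each valid string of length n-1 extends in 14 ways (any symbol but the last), so g(n) = 14 g(n-1).
Total: g(8) = 15 x 14^7.

Final answer: 15 x 14^{7} = 1581202560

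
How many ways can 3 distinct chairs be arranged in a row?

The number of ways to arrange 3 distinct objects is 3!.

Final answer: 3! = 6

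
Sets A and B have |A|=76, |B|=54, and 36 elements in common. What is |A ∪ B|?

|A union B| = |A| + |B| - |A intersect B| = 76 + 54 - 36.

Final answer: 94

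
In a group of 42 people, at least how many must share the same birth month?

There are 12 possible values for birth month. With 42 people and 12 categories, by pigeonhole: ceiling(42/12).

Final answer: 4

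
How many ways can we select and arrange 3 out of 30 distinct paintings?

P(30,3) = 30!/(30-3)! = 30!/27!.

Final answer: P(30,3) = 24360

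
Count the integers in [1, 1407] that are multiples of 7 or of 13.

Multiples of 7: 201. Multiples of 13: 108. Of both (lcm=91): 15.
By inclusion-exclusion: 201 + 108 - 15.

Final answer: 294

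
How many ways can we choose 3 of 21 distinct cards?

C(21,3) = 21!/(3! x (21-3)!).

Final answer: C(21,3) = 1330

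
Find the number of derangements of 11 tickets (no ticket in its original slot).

D(n) = (n-1)(D(n-1) + D(n-2)), D(0)=1, D(1)=0.
D(2) = 1 x (0 + 1) = 1
D(3) = 2 x (1 + 0) = 2
D(4) = 3 x (2 + 1) = 9
D(5) = 4 x (9 + 2) = 44
D(6) = 5 x (44 + 9) = 265
D(7) = 6 x (265 + 44) = 1854
D(8) = 7 x (1854 + 265) = 14833
D(9) = 8 x (14833 + 1854) = 133496
D(10) = 9 x (133496 + 14833) = 1334961
D(11) = 10 x (D(10) + D(9)) = 10 x (1334961 + 133496)

Final answer: D(11) = 14684570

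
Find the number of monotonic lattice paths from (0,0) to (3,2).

Each path has 3 right steps and 2 up steps in some order (5 steps total).
Choose which 2 of the 5 steps are up: C(5,2).

Final answer: C(5,2) = 10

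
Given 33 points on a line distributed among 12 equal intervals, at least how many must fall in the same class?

By pigeonhole with 33 objects and 12 categories: ceiling(33/12).

Final answer: 3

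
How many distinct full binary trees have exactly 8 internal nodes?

This is a standard Catalan-number count: the answer is C_n. Here n = 8.
C_n = C(2n,n) - C(2n,n+1), so C_{8} = C(16,8) - C(16,9) = 12870 - 11440.

Final answer: C_{8} = 1430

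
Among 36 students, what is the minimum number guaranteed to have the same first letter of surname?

There are 26 possible values for first letter of surname. With 36 students and 26 categories, by pigeonhole: ceiling(36/26).

Final answer: 2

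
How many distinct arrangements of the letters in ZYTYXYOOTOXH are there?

Letters (H:1, O:3, T:2, X:2, Y:3, Z:1). Total letters: 12.
Permutations = 12!/(3! x 3! x 2! x 2!).

Final answer: 3326400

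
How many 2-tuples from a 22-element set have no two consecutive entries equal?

First character: 22 choices. Each subsequent: 21 choices (must differ from the previous one).
Total: 22 x 21^1.

Final answer: 22 x 21^{1} = 462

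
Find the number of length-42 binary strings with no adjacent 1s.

Let a(n) count valid strings. If the last bit is 0 the prefix is any valid string of length n-1; if it is 1 the string must end in 01 with a valid prefix of length n-2. So a(n) = a(n-1) + a(n-2), a(1)=2, a(2)=3.
Building up term by term: a(1)=2, a(2)=3, a(3)=5, a(4)=8, a(5)=13, a(6)=21, a(7)=34, a(8)=55, a(9)=89, a(10)=144, a(11)=233, a(12)=377, a(13)=610, a(14)=987, a(15)=1597, a(16)=2584, a(17)=4181, a(18)=6765, a(19)=10946, a(20)=17711, a(21)=28657, a(22)=46368, a(23)=75025, a(24)=121393, a(25)=196418, a(26)=317811, a(27)=514229, a(28)=832040, a(29)=1346269, a(30)=2178309, a(31)=3524578, a(32)=5702887, a(33)=9227465, a(34)=14930352, a(35)=24157817, a(36)=39088169, a(37)=63245986, a(38)=102334155, a(39)=165580141, a(40)=267914296, a(41)=433494437, a(42)=701408733.

Final answer: 701408733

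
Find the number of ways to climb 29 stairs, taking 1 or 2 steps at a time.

Condition on the final move: it is a 1-step (f(n-1) ways to get there) or a 2-step (f(n-2) ways), so f(n) = f(n-1) + f(n-2), with f(1)=1, f(2)=2.
Building up term by term: f(1)=1, f(2)=2, f(3)=3, f(4)=5, f(5)=8, f(6)=13, f(7)=21, f(8)=34, f(9)=55, f(10)=89, f(11)=144, f(12)=233, f(13)=377, f(14)=610, f(15)=987, f(16)=1597, f(17)=2584, f(18)=4181, f(19)=6765, f(20)=10946, f(21)=17711, f(22)=28657, f(23)=46368, f(24)=75025, f(25)=121393, f(26)=196418, f(27)=317811, f(28)=514229, f(29)=832040.

Final answer: 832040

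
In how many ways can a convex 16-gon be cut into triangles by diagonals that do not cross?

The structures are counted by the Catalan number C_n. Here n = 16 - 2 = 14.
Using C_0 = 1 and C_(k+1) = C_k x 2(2k+1)/(k+2), build up term by term: C_1=1, C_2=2, C_3=5, C_4=14, C_5=42, C_6=132, C_7=429, C_8=1430, C_9=4862, C_10=16796, C_11=58786, C_12=208012, C_13=742900, C_14=2674440.

Final answer: C_{14} = 2674440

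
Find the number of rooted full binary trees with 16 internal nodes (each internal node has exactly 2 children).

This is counted by the nth Catalan number C_n. Here n = 16.
C_n = C(2n,n)/(n+1), so C_{16} = C(32,16)/17 = 601080390/17.

Final answer: C_{16} = 35357670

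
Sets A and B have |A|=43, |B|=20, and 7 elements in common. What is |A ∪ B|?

|A union B| = |A| + |B| - |A intersect B| = 43 + 20 - 7.

Final answer: 56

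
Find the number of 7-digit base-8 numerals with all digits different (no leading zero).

The leading digit has 7 choices (anything but zero); the next has 7 (anything but the first), then 6, and so on, one fewer each time.
Total: 7 x 7 x 6 x 5 x 4 x 3 x 2.

Final answer: 35280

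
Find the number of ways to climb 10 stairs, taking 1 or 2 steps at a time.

Condition on the final move: it is a 1-step (f(n-1) ways to get there) or a 2-step (f(n-2) ways), so f(n) = f(n-1) + f(n-2), with f(1)=1, f(2)=2.
Building up term by term: f(1)=1, f(2)=2, f(3)=3, f(4)=5, f(5)=8, f(6)=13, f(7)=21, f(8)=34, f(9)=55, f(10)=89.

Final answer: 89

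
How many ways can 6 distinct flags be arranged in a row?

The number of ways to arrange 6 distinct objects is 6!.

Final answer: 6! = 720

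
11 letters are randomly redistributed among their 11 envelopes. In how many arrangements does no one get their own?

Use the recurrence D(n) = (n-1)(D(n-1) + D(n-2)) with D(0)=1, D(1)=0.
D(2) = 1 x (0 + 1) = 1
D(3) = 2 x (1 + 0) = 2
D(4) = 3 x (2 + 1) = 9
D(5) = 4 x (9 + 2) = 44
D(6) = 5 x (44 + 9) = 265
D(7) = 6 x (265 + 44) = 1854
D(8) = 7 x (1854 + 265) = 14833
D(9) = 8 x (14833 + 1854) = 133496
D(10) = 9 x (133496 + 14833) = 1334961
D(11) = 10 x (D(10) + D(9)) = 10 x (1334961 + 133496)

Final answer: D(11) = 14684570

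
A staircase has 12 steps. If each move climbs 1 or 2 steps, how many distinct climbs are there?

Let f(n) count the ways. The last step is size 1 or 2, so f(n) = f(n-1) + f(n-2) with f(1)=1, f(2)=2.
Iterating the recurrence: f(1)=1, f(2)=2, f(3)=3, f(4)=5, f(5)=8, f(6)=13, f(7)=21, f(8)=34, f(9)=55, f(10)=89, f(11)=144, f(12)=233.

Final answer: 233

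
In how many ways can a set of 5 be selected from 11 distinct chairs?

C(11,5) = 11!/(5! x (11-5)!).

Final answer: C(11,5) = 462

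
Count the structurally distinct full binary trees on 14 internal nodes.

This is counted by the nth Catalan number C_n. Here n = 14.
C_n = C(2n,n) - C(2n,n+1), so C_{14} = C(28,14) - C(28,15) = 40116600 - 37442160.

Final answer: C_{14} = 2674440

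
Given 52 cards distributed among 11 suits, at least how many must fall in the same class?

By pigeonhole with 52 objects and 11 categories: ceiling(52/11).

Final answer: 5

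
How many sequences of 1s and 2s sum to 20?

Condition on the final move: it is a 1-step (f(n-1) ways to get there) or a 2-step (f(n-2) ways), so f(n) = f(n-1) + f(n-2), with f(1)=1, f(2)=2.
Computing successive values: f(1)=1, f(2)=2, f(3)=3, f(4)=5, f(5)=8, f(6)=13, f(7)=21, f(8)=34, f(9)=55, f(10)=89, f(11)=144, f(12)=233, f(13)=377, f(14)=610, f(15)=987, f(16)=1597, f(17)=2584, f(18)=4181, f(19)=6765, f(20)=10946.

Final answer: 10946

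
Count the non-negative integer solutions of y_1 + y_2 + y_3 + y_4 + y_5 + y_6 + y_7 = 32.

Stars and bars with 32 stars and 6 bars:
C(32+7-1, 7-1) = C(38,6).

Final answer: C(38,6) = 2760681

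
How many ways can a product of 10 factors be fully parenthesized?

This is counted by the nth Catalan number C_n. Here n = 10 - 1 = 9.
C_n = C(2n,n)/(n+1), so C_{9} = C(18,9)/10 = 48620/10.

Final answer: C_{9} = 4862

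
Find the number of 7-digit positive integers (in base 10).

First digit: 9 choices (1-9). Each of the remaining 6 digits: 10 choices.
Total: 9 x 10^6.

Final answer: 9000000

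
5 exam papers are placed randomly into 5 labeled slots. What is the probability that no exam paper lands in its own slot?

D(n) = (n-1)(D(n-1) + D(n-2)), D(0)=1, D(1)=0.
Building up: D(2)=1, D(3)=2, D(4)=9, D(5)=44.
Total arrangements: 5! = 120.
Probability = D(5)/5! = 11/30.

Final answer: D(5)/5! = 44/120 = 0.366667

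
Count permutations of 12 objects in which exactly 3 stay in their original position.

Choose which 3 elements are fixed: C(12,3) = 220.
Derange the remaining 9 using D(j) = (j-1)(D(j-1) + D(j-2)), D(0)=1, D(1)=0: D(2)=1, D(3)=2, D(4)=9, D(5)=44, D(6)=265, D(7)=1854, D(8)=14833, D(9)=133496.
Total: 220 x 133496.

Final answer: C(12,3) D(9) = 29369120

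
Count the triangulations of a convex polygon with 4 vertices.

This is a standard Catalan-number count: the answer is C_n. Here n = 4 - 2 = 2.
C_n = (2n)!/(n!(n+1)!), so C_{2} = 4!/(2! x 3!) = C(4,2)/3 = 6/3.

Final answer: C_{2} = 2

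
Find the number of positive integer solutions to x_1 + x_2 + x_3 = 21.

Substitute x'_i = x_i - 1 (so x'_i >= 0). Then sum x'_i = 21 - 3 = 18.
Stars and bars: C(18+3-1, 3-1) = C(20,2).

Final answer: C(20,2) = 190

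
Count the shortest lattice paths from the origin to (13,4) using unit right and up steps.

Each path has 13 right steps and 4 up steps in some order (17 steps total).
Choose which 4 of the 17 steps are up: C(17,4).

Final answer: C(17,4) = 2380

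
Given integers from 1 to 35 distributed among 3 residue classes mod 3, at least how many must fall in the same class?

By pigeonhole with 35 objects and 3 categories: ceiling(35/3).

Final answer: 12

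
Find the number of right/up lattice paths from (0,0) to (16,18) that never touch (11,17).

Total paths to (16,18): C(34,18) = 2203961430.
Paths through (11,17): C(28,17) x C(6,1) = 128845080.
Avoiding (11,17): 2203961430 - 128845080.

Final answer: 2075116350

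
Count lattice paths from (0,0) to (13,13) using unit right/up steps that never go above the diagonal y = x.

Total monotonic paths to (13,13): C(26,13) = 10400600.
Reflecting each bad path at its first crossing gives a bijection with paths to (12,14): C(26,14) = 9657700.
Valid Dyck paths: 10400600 - 9657700.
(This is the Catalan number C_{13}.)

Final answer: C_{13} = 742900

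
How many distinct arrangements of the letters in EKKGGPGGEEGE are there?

Letters (E:4, G:5, K:2, P:1). Total letters: 12.
Permutations = 12!/(5! x 4! x 2!).

Final answer: 83160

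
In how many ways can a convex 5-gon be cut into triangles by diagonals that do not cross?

This is counted by the nth Catalan number C_n. Here n = 5 - 2 = 3.
Using C_0 = 1 and C_(k+1) = C_k x 2(2k+1)/(k+2), build up term by term: C_1=1, C_2=2, C_3=5.

Final answer: C_{3} = 5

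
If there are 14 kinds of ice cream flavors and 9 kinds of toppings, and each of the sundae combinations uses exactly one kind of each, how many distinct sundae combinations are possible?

By the multiplication principle: 14 x 9.

Final answer: 126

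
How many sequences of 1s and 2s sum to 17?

Let f(n) be the number of climbs. Removing the last move (1 or 2 steps) gives f(n) = f(n-1) + f(n-2); base cases f(1)=1, f(2)=2.
Computing successive values: f(1)=1, f(2)=2, f(3)=3, f(4)=5, f(5)=8, f(6)=13, f(7)=21, f(8)=34, f(9)=55, f(10)=89, f(11)=144, f(12)=233, f(13)=377, f(14)=610, f(15)=987, f(16)=1597, f(17)=2584.

Final answer: 2584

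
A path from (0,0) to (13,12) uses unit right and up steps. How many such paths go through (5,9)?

Paths (0,0)->(5,9): C(14,9) = 2002.
Paths (5,9)->(13,12): C(11,3) = 165.
By multiplication principle: 2002 x 165.

Final answer: 330330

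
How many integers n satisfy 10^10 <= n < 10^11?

These are the integers in [10^10, 10^11), so the count is 10^11 - 10^10 = 9 x 10^10.

Final answer: 90000000000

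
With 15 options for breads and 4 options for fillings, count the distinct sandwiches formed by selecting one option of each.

By the multiplication principle: 15 x 4.

Final answer: 60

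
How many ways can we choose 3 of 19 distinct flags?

C(19,3) = 19!/(3! x 16!).

Final answer: \binom{19}{3} = 969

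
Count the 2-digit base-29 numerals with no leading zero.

These are the integers in [29^1, 29^2), so the count is 29^2 - 29^1 = 28 x 29^1.

Final answer: 812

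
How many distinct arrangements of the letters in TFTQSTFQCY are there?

Letters (C:1, F:2, Q:2, S:1, T:3, Y:1). Total letters: 10.
Permutations = 10!/(3! x 2! x 2!).

Final answer: 151200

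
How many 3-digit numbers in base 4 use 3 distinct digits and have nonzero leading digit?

The leading digit has 3 choices (anything but zero); the next has 3 (anything but the first), then 2, and so on, one fewer each time.
Total: 3 x 3 x 2.

Final answer: 18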